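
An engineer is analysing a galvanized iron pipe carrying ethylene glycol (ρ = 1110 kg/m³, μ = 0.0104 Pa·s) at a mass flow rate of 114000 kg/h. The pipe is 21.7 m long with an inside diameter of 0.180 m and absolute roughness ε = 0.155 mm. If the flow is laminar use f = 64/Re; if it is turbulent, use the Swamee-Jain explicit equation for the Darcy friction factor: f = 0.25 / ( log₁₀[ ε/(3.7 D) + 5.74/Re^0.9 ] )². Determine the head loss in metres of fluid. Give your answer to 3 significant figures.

ṁ = 114000 kg/h = 114000/3600 = 31.67 kg/s.
A = πD²/4 = π(0.18)²/4 = 0.02545 m²; mean velocity V = ṁ/(ρA) = 31.67/(1110 · 0.02545) = 1.121 m/s.
Reynolds number Re = ρVD/μ = 1110 · 1.121 · 0.18 / 0.0104 = 2.154e+04.
Re > 4000 → turbulent. Relative roughness ε/D = 0.000155/0.18 = 0.000861. Swamee-Jain: f = 0.25/(log₁₀[0.000861/3.7 + 5.74/2.154e+04^0.9])² = 0.25/(log₁₀[0.000233 + 0.000723])² = 0.25/(-3.02)² = 0.02742.
Darcy-Weisbach: ΔP = f(L/D)(ρV²/2) = 0.02742·(21.7/0.18)·(1110·1.121²/2) = 0.02742·120.6·697.6 = 2306 Pa.
Head loss h_f = ΔP/(ρg) = 2306/(1110·9.81) = 0.212 m.

h_f ≈ 0.212 m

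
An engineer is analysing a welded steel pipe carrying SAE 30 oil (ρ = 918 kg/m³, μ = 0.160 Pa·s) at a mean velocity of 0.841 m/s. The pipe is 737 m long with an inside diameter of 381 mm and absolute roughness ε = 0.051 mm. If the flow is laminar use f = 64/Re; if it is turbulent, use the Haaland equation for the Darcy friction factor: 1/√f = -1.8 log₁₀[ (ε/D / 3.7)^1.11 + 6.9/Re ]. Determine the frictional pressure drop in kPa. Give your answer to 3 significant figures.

ΔP ≈ 21.9 kPa

Reynolds number Re = ρVD/μ = 918 · 0.841 · 0.381 / 0.16 = 1838.
Re < 2300 → laminar flow, so f = 64/Re = 64/1838 = 0.03481 (the turbulent correlation is not needed).
Darcy-Weisbach: ΔP = f(L/D)(ρV²/2) = 0.03481·(737/0.381)·(918·0.841²/2) = 0.03481·1934·324.6 = 2.186e+04 Pa.
ΔP = 2.186e+04 Pa = 21.9 kPa.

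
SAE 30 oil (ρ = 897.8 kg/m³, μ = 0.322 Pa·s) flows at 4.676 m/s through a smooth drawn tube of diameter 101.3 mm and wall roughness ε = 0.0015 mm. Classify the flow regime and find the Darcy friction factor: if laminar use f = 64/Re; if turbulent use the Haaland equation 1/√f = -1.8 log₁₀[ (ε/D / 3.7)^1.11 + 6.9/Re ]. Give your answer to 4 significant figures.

Re = ρVD/μ = 897.8·4.676·0.1013/0.322 = 1321.
Re < 2300 → laminar, so f = 64/Re = 0.04846 (roughness is irrelevant in laminar flow).

f ≈ 0.04846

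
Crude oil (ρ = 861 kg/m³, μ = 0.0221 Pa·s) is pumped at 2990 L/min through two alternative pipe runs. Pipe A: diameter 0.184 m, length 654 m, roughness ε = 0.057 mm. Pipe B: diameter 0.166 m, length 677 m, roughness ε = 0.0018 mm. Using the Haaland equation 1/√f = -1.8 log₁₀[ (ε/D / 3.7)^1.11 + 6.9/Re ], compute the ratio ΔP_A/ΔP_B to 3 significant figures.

ΔP_A/ΔP_B ≈ 0.602

Pipe A: V = Q/A = 0.04983/0.02659 = 1.874 m/s; Re = 1.343e+04; ε/D = 0.00031; Haaland → f = 0.02895; ΔP_A = f(L/D)(ρV²/2) = 1.556e+05 Pa.
Pipe B: V = Q/A = 0.04983/0.02164 = 2.303 m/s; Re = 1.489e+04; ε/D = 1.08e-05; Haaland → f = 0.02778; ΔP_B = f(L/D)(ρV²/2) = 2.586e+05 Pa.
ΔP_A/ΔP_B = 1.556e+05/2.586e+05 = 0.602.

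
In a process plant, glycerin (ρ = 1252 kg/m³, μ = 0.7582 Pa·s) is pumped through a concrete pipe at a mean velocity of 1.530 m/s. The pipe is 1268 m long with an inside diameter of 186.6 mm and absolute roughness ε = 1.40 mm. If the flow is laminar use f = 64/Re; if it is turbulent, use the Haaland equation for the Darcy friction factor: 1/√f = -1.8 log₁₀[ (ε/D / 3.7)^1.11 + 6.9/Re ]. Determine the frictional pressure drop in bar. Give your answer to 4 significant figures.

Reynolds number Re = ρVD/μ = 1252 · 1.53 · 0.1866 / 0.758 = 471.4.
Re < 2300 → laminar flow, so f = 64/Re = 64/471.4 = 0.1358 (the turbulent correlation is not needed).
Darcy-Weisbach: ΔP = f(L/D)(ρV²/2) = 0.1358·(1268/0.1866)·(1252·1.53²/2) = 0.1358·6795·1465 = 1.352e+06 Pa.
ΔP = 1.352e+06 Pa = 13.52 bar.

ΔP ≈ 13.52 bar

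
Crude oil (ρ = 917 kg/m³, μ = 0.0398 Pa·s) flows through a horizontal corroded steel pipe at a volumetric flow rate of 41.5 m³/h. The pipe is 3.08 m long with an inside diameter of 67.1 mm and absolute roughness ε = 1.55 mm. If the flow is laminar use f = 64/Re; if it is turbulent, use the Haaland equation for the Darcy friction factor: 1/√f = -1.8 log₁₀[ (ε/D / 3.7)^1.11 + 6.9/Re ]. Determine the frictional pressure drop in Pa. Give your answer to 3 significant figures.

Q = 41.5 m³/h = 41.5/3600 = 0.01153 m³/s.
Cross-sectional area A = πD²/4 = π(0.0671)²/4 = 0.003536 m²; mean velocity V = Q/A = 0.01153/0.003536 = 3.26 m/s.
Reynolds number Re = ρVD/μ = 917 · 3.26 · 0.0671 / 0.0398 = 5040.
Re > 4000 → turbulent. Relative roughness ε/D = 0.00155/0.0671 = 0.0231. Haaland: 1/√f = -1.8 log₁₀[(0.0231/3.7)^1.11 + 6.9/5040] = -1.8 log₁₀[0.00357 + 0.00137] = 4.151, so f = 0.05803.
Darcy-Weisbach: ΔP = f(L/D)(ρV²/2) = 0.05803·(3.08/0.0671)·(917·3.26²/2) = 0.05803·45.9·4873 = 1.298e+04 Pa.

ΔP ≈ 13000 Pa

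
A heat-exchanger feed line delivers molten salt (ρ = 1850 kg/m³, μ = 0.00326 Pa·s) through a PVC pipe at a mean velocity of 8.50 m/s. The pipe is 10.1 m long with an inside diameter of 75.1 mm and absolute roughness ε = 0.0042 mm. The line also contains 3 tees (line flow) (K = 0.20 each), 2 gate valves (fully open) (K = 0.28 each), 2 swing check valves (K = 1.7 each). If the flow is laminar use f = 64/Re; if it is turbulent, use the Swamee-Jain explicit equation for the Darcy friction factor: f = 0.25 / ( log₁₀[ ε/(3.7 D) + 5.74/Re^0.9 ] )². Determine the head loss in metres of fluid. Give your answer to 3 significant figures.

Reynolds number Re = ρVD/μ = 1850 · 8.5 · 0.0751 / 0.00326 = 3.623e+05.
Re > 4000 → turbulent. Relative roughness ε/D = 4.2e-06/0.0751 = 5.59e-05. Swamee-Jain: f = 0.25/(log₁₀[5.59e-05/3.7 + 5.74/3.623e+05^0.9])² = 0.25/(log₁₀[1.51e-05 + 5.7e-05])² = 0.25/(-4.142)² = 0.01457.
Total minor-loss coefficient ΣK = 3·0.2 + 2·0.28 + 2·1.7 = 4.56.
ΔP = [f·L/D + ΣK]·(ρV²/2) = [0.01457·10.1/0.0751 + 4.56]·(1850·8.5²/2) = [1.96 + 4.56]·6.683e+04 = 4.357e+05 Pa.
Head loss h_f = ΔP/(ρg) = 4.357e+05/(1850·9.81) = 24.0 m.

h_f ≈ 24.0 m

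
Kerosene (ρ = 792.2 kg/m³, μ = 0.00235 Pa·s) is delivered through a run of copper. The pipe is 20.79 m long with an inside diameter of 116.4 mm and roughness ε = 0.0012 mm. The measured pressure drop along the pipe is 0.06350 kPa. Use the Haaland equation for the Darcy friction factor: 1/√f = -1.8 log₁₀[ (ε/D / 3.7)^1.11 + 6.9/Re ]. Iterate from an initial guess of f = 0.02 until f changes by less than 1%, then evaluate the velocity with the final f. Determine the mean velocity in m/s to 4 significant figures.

Rearranging Darcy-Weisbach: V = √(2·ΔP·D/(f·L·ρ)). With ε/D = 1.2e-06/0.1164 = 1.03e-05, iterate starting from f = 0.02:
  f = 0.02 → V = √(2·63.5·0.1164/(0.02·20.79·792.2)) = 0.2118 m/s; Re = ρVD/μ = 8313; f → 0.03252
  f = 0.03252 → V = 0.1661 m/s; Re = 6519; f → 0.03487
  f = 0.03487 → V = 0.1604 m/s; Re = 6295; f → 0.03523
  f = 0.03523 → V = 0.1596 m/s; Re = 6263; f → 0.03528
Converged (Δf/f < 1%). With the final f = 0.03528: V = √(2·63.5·0.1164/(0.03528·20.79·792.2)) = 0.1595 m/s.

V ≈ 0.1595 m/s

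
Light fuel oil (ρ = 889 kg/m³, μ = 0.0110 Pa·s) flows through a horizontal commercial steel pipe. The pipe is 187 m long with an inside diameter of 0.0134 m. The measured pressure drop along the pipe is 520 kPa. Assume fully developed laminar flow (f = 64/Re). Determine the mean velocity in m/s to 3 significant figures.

V ≈ 1.42 m/s

For laminar flow, f = 64/Re with Re = ρVD/μ, so Darcy-Weisbach reduces to ΔP = 32μLV/D². Solving for V: V = ΔP·D²/(32μL) = 5.2e+05·(0.0134)²/(32·0.011·187) = 1.418 m/s.
Check: Re = ρVD/μ = 889·1.418·0.0134/0.011 = 1536 < 2300, so the laminar assumption holds.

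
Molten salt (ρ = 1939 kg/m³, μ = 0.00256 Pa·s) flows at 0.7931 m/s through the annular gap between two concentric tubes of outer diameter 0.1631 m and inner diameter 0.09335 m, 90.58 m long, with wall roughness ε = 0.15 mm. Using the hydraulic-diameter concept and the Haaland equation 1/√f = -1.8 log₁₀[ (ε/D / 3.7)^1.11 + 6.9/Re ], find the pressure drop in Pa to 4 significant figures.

Hydraulic diameter D_h = 4A/P = D_o - D_i = 0.1631 - 0.09335 = 0.06975 m.
Re = ρVD_h/μ = 1939·0.7931·0.06975/0.00256 = 4.19e+04.
ε/D_h = 0.00015/0.06975 = 0.00215; Haaland gives 1/√f = -1.8 log₁₀[0.000256+0.000165] = 6.077, so f = 0.02708.
ΔP = f(L/D_h)(ρV²/2) = 0.02708·90.58/0.06975·609.8 = 2.145e+04 Pa.

ΔP ≈ 21450 Pa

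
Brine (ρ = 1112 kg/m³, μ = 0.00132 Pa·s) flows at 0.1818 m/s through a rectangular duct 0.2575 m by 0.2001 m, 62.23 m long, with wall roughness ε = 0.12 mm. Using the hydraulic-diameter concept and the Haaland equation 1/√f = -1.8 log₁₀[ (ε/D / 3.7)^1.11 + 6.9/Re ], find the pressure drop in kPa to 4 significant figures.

ΔP ≈ 0.1213 kPa

Hydraulic diameter D_h = 4A/P = 4·(0.2575·0.2001)/(2·(0.2575+0.2001)) = 0.2061/0.9152 = 0.2252 m.
Re = ρVD_h/μ = 1112·0.1818·0.2252/0.00132 = 3.449e+04.
ε/D_h = 0.00012/0.2252 = 0.000533; Haaland gives 1/√f = -1.8 log₁₀[5.44e-05+0.0002] = 6.47, so f = 0.02389.
ΔP = f(L/D_h)(ρV²/2) = 0.02389·62.23/0.2252·18.38 = 121.3 Pa.
ΔP = 0.1213 kPa.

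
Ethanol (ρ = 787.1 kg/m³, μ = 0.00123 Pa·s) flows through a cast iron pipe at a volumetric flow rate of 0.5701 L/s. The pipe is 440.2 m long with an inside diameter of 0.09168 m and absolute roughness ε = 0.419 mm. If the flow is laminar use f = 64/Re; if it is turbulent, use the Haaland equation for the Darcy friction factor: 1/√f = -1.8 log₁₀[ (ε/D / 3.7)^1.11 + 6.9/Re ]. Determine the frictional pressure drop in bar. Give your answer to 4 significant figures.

ΔP ≈ 0.005926 bar

Q = 0.5701 L/s = 0.5701/1000 = 0.0005701 m³/s.
Cross-sectional area A = πD²/4 = π(0.09168)²/4 = 0.006601 m²; mean velocity V = Q/A = 0.0005701/0.006601 = 0.08636 m/s.
Reynolds number Re = ρVD/μ = 787.1 · 0.08636 · 0.09168 / 0.00123 = 5067.
Re > 4000 → turbulent. Relative roughness ε/D = 0.000419/0.09168 = 0.00457. Haaland: 1/√f = -1.8 log₁₀[(0.00457/3.7)^1.11 + 6.9/5067] = -1.8 log₁₀[0.000591 + 0.00136] = 4.877, so f = 0.04205.
Darcy-Weisbach: ΔP = f(L/D)(ρV²/2) = 0.04205·(440.2/0.09168)·(787.1·0.08636²/2) = 0.04205·4801·2.935 = 592.6 Pa.
ΔP = 592.6 Pa = 0.005926 bar.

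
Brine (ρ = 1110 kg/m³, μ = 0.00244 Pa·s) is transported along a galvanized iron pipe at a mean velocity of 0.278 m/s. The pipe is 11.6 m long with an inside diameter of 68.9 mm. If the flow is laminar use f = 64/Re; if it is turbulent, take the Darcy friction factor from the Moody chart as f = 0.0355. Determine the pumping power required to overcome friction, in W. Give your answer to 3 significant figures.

Reynolds number Re = ρVD/μ = 1110 · 0.278 · 0.0689 / 0.00244 = 8714.
Re > 4000 → turbulent; use the Moody-chart value f = 0.0355.
Darcy-Weisbach: ΔP = f(L/D)(ρV²/2) = 0.0355·(11.6/0.0689)·(1110·0.278²/2) = 0.0355·168.4·42.89 = 256.4 Pa.
Q = V·A = 0.278·0.003728 = 0.001037 m³/s.
Pumping power P = QΔP = 0.001037·256.4 = 0.2657 W = 0.266 W.

P ≈ 0.266 W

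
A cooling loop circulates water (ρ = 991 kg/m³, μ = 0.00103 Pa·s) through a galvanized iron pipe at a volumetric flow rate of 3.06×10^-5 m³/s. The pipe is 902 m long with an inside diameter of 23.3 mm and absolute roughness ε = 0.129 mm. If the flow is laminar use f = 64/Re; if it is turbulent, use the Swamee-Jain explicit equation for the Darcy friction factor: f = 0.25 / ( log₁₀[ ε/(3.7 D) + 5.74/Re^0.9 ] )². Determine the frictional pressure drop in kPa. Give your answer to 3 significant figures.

ΔP ≈ 3.93 kPa

Cross-sectional area A = πD²/4 = π(0.0233)²/4 = 0.0004264 m²; mean velocity V = Q/A = 3.06e-05/0.0004264 = 0.07177 m/s.
Reynolds number Re = ρVD/μ = 991 · 0.07177 · 0.0233 / 0.00103 = 1609.
Re < 2300 → laminar flow, so f = 64/Re = 64/1609 = 0.03978 (the turbulent correlation is not needed).
Darcy-Weisbach: ΔP = f(L/D)(ρV²/2) = 0.03978·(902/0.0233)·(991·0.07177²/2) = 0.03978·3.871e+04·2.552 = 3930 Pa.
ΔP = 3930 Pa = 3.93 kPa.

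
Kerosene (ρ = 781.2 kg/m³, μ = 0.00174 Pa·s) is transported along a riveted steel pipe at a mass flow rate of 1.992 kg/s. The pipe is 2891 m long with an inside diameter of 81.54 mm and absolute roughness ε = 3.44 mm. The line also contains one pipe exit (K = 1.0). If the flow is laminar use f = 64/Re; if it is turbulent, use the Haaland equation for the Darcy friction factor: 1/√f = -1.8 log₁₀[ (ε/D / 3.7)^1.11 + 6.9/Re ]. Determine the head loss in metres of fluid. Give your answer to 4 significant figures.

h_f ≈ 29.23 m

A = πD²/4 = π(0.08154)²/4 = 0.005222 m²; mean velocity V = ṁ/(ρA) = 1.992/(781.2 · 0.005222) = 0.4883 m/s.
Reynolds number Re = ρVD/μ = 781.2 · 0.4883 · 0.08154 / 0.00174 = 1.788e+04.
Re > 4000 → turbulent. Relative roughness ε/D = 0.00344/0.08154 = 0.0422. Haaland: 1/√f = -1.8 log₁₀[(0.0422/3.7)^1.11 + 6.9/1.788e+04] = -1.8 log₁₀[0.00697 + 0.000386] = 3.84, so f = 0.06782.
Total minor-loss coefficient ΣK = 1·1 = 1.
ΔP = [f·L/D + ΣK]·(ρV²/2) = [0.06782·2891/0.08154 + 1]·(781.2·0.4883²/2) = [2404 + 1]·93.14 = 2.24e+05 Pa.
Head loss h_f = ΔP/(ρg) = 2.24e+05/(781.2·9.81) = 29.23 m.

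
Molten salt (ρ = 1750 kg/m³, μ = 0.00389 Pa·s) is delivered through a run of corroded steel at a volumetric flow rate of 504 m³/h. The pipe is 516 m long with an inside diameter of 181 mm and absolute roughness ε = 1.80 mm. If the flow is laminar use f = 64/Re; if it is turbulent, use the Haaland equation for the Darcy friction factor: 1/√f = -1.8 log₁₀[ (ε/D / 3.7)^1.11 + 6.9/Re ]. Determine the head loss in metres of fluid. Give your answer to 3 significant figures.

h_f ≈ 164 m

Q = 504 m³/h = 504/3600 = 0.14 m³/s.
Cross-sectional area A = πD²/4 = π(0.181)²/4 = 0.02573 m²; mean velocity V = Q/A = 0.14/0.02573 = 5.441 m/s.
Reynolds number Re = ρVD/μ = 1750 · 5.441 · 0.181 / 0.00389 = 4.43e+05.
Re > 4000 → turbulent. Relative roughness ε/D = 0.0018/0.181 = 0.00994. Haaland: 1/√f = -1.8 log₁₀[(0.00994/3.7)^1.11 + 6.9/4.43e+05] = -1.8 log₁₀[0.0014 + 1.56e-05] = 5.127, so f = 0.03804.
Darcy-Weisbach: ΔP = f(L/D)(ρV²/2) = 0.03804·(516/0.181)·(1750·5.441²/2) = 0.03804·2851·2.59e+04 = 2.809e+06 Pa.
Head loss h_f = ΔP/(ρg) = 2.809e+06/(1750·9.81) = 164 m.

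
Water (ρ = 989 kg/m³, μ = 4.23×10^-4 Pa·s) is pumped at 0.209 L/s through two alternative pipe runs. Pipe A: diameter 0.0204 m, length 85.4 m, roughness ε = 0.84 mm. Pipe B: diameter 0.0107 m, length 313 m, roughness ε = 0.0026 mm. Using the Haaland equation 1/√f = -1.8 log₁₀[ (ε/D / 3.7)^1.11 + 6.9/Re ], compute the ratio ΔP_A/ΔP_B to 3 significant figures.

ΔP_A/ΔP_B ≈ 0.0346

Pipe A: V = Q/A = 0.000209/0.0003269 = 0.6394 m/s; Re = 3.05e+04; ε/D = 0.0412; Haaland → f = 0.06651; ΔP_A = f(L/D)(ρV²/2) = 5.629e+04 Pa.
Pipe B: V = Q/A = 0.000209/8.992e-05 = 2.324 m/s; Re = 5.815e+04; ε/D = 0.000243; Haaland → f = 0.02083; ΔP_B = f(L/D)(ρV²/2) = 1.628e+06 Pa.
ΔP_A/ΔP_B = 5.629e+04/1.628e+06 = 0.0346.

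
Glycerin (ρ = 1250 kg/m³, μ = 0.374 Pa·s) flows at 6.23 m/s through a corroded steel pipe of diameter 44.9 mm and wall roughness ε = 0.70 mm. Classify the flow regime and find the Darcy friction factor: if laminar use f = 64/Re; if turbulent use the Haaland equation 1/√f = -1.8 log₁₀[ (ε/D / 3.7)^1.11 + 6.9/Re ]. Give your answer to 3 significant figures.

Re = ρVD/μ = 1250·6.23·0.0449/0.374 = 934.9.
Re < 2300 → laminar, so f = 64/Re = 0.06846 (roughness is irrelevant in laminar flow).

f ≈ 0.0685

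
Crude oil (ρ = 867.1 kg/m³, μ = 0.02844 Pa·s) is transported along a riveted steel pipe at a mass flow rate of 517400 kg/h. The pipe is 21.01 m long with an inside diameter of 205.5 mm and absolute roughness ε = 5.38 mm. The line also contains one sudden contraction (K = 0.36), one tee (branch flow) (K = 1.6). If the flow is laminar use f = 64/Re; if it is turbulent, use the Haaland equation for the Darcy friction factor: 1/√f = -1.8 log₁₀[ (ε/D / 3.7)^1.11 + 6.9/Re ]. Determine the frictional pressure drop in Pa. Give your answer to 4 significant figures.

ΔP ≈ 82360 Pa

ṁ = 517400 kg/h = 517400/3600 = 143.7 kg/s.
A = πD²/4 = π(0.2055)²/4 = 0.03317 m²; mean velocity V = ṁ/(ρA) = 143.7/(867.1 · 0.03317) = 4.997 m/s.
Reynolds number Re = ρVD/μ = 867.1 · 4.997 · 0.2055 / 0.0284 = 3.131e+04.
Re > 4000 → turbulent. Relative roughness ε/D = 0.00538/0.2055 = 0.0262. Haaland: 1/√f = -1.8 log₁₀[(0.0262/3.7)^1.11 + 6.9/3.131e+04] = -1.8 log₁₀[0.0041 + 0.00022] = 4.255, so f = 0.05523.
Total minor-loss coefficient ΣK = 1·0.36 + 1·1.6 = 1.96.
ΔP = [f·L/D + ΣK]·(ρV²/2) = [0.05523·21.01/0.2055 + 1.96]·(867.1·4.997²/2) = [5.646 + 1.96]·1.083e+04 = 8.236e+04 Pa.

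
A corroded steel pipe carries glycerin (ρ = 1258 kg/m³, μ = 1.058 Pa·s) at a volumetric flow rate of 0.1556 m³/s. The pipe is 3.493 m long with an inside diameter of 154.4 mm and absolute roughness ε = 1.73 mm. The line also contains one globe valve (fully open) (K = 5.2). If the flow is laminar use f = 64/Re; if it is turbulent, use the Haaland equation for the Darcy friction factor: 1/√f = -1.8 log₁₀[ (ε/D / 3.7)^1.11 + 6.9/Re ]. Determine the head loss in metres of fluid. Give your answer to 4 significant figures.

h_f ≈ 21.64 m

Cross-sectional area A = πD²/4 = π(0.1544)²/4 = 0.01872 m²; mean velocity V = Q/A = 0.1556/0.01872 = 8.31 m/s.
Reynolds number Re = ρVD/μ = 1258 · 8.31 · 0.1544 / 1.06 = 1526.
Re < 2300 → laminar flow, so f = 64/Re = 64/1526 = 0.04195 (the turbulent correlation is not needed).
Total minor-loss coefficient ΣK = 1·5.2 = 5.2.
ΔP = [f·L/D + ΣK]·(ρV²/2) = [0.04195·3.493/0.1544 + 5.2]·(1258·8.31²/2) = [0.949 + 5.2]·4.344e+04 = 2.671e+05 Pa.
Head loss h_f = ΔP/(ρg) = 2.671e+05/(1258·9.81) = 21.64 m.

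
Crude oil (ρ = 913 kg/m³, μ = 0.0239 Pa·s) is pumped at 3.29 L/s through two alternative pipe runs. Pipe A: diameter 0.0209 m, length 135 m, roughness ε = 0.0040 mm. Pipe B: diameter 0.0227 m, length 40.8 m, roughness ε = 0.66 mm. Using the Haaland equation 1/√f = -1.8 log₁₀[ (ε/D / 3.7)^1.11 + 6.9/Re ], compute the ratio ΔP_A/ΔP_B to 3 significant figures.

ΔP_A/ΔP_B ≈ 2.75

Pipe A: V = Q/A = 0.00329/0.0003431 = 9.59 m/s; Re = 7657; ε/D = 0.000191; Haaland → f = 0.03347; ΔP_A = f(L/D)(ρV²/2) = 9.075e+06 Pa.
Pipe B: V = Q/A = 0.00329/0.0004047 = 8.129 m/s; Re = 7049; ε/D = 0.0291; Haaland → f = 0.06083; ΔP_B = f(L/D)(ρV²/2) = 3.298e+06 Pa.
ΔP_A/ΔP_B = 9.075e+06/3.298e+06 = 2.75.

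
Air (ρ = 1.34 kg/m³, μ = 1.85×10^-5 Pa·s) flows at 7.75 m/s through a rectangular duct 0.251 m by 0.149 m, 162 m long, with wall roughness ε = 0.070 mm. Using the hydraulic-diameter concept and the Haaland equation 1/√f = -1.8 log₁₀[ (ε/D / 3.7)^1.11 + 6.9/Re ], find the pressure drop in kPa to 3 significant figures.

ΔP ≈ 0.676 kPa

Hydraulic diameter D_h = 4A/P = 4·(0.251·0.149)/(2·(0.251+0.149)) = 0.1496/0.8 = 0.187 m.
Re = ρVD_h/μ = 1.34·7.75·0.187/1.85e-05 = 1.05e+05.
ε/D_h = 7e-05/0.187 = 0.000374; Haaland gives 1/√f = -1.8 log₁₀[3.68e-05+6.57e-05] = 7.181, so f = 0.01939.
ΔP = f(L/D_h)(ρV²/2) = 0.01939·162/0.187·40.24 = 676.2 Pa.
ΔP = 0.676 kPa.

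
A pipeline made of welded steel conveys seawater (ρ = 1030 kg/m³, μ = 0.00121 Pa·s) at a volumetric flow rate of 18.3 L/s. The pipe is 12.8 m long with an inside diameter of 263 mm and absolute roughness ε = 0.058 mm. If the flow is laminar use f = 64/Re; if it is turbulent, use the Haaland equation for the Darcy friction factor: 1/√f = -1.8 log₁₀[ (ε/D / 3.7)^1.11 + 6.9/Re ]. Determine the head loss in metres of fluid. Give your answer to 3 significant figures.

Q = 18.3 L/s = 18.3/1000 = 0.0183 m³/s.
Cross-sectional area A = πD²/4 = π(0.263)²/4 = 0.05433 m²; mean velocity V = Q/A = 0.0183/0.05433 = 0.3369 m/s.
Reynolds number Re = ρVD/μ = 1030 · 0.3369 · 0.263 / 0.00121 = 7.541e+04.
Re > 4000 → turbulent. Relative roughness ε/D = 5.8e-05/0.263 = 0.000221. Haaland: 1/√f = -1.8 log₁₀[(0.000221/3.7)^1.11 + 6.9/7.541e+04] = -1.8 log₁₀[2.04e-05 + 9.15e-05] = 7.112, so f = 0.01977.
Darcy-Weisbach: ΔP = f(L/D)(ρV²/2) = 0.01977·(12.8/0.263)·(1030·0.3369²/2) = 0.01977·48.67·58.44 = 56.23 Pa.
Head loss h_f = ΔP/(ρg) = 56.23/(1030·9.81) = 0.00557 m.

h_f ≈ 0.00557 m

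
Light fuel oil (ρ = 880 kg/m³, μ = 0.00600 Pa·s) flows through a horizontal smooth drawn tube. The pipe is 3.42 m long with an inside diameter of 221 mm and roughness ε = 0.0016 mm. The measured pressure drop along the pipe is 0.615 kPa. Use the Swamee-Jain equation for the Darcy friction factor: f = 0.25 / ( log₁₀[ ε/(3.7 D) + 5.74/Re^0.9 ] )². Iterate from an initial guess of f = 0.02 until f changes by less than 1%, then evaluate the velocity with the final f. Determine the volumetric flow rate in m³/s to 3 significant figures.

Rearranging Darcy-Weisbach: V = √(2·ΔP·D/(f·L·ρ)). With ε/D = 1.6e-06/0.221 = 7.24e-06, iterate starting from f = 0.02:
  f = 0.02 → V = √(2·615·0.221/(0.02·3.42·880)) = 2.125 m/s; Re = ρVD/μ = 6.888e+04; f → 0.01938
  f = 0.01938 → V = 2.159 m/s; Re = 6.998e+04; f → 0.01931
Converged (Δf/f < 1%). With the final f = 0.01931: V = √(2·615·0.221/(0.01931·3.42·880)) = 2.163 m/s.
Q = V·A = 2.163·(π/4·0.221²) = 0.08296 m³/s = 0.0830 m³/s.

Q ≈ 0.0830 m³/s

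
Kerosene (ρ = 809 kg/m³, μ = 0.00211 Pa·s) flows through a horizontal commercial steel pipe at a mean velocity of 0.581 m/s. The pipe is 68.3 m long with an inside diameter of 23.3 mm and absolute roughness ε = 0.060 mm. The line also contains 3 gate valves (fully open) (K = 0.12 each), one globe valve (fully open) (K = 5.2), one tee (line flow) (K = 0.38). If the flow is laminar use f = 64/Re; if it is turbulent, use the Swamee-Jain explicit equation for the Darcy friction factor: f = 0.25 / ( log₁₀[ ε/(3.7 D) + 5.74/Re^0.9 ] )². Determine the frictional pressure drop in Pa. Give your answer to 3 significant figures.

Reynolds number Re = ρVD/μ = 809 · 0.581 · 0.0233 / 0.00211 = 5190.
Re > 4000 → turbulent. Relative roughness ε/D = 6e-05/0.0233 = 0.00258. Swamee-Jain: f = 0.25/(log₁₀[0.00258/3.7 + 5.74/5190^0.9])² = 0.25/(log₁₀[0.000696 + 0.0026])² = 0.25/(-2.482)² = 0.04059.
Total minor-loss coefficient ΣK = 3·0.12 + 1·5.2 + 1·0.38 = 5.94.
ΔP = [f·L/D + ΣK]·(ρV²/2) = [0.04059·68.3/0.0233 + 5.94]·(809·0.581²/2) = [119 + 5.94]·136.5 = 1.706e+04 Pa.

ΔP ≈ 17100 Pa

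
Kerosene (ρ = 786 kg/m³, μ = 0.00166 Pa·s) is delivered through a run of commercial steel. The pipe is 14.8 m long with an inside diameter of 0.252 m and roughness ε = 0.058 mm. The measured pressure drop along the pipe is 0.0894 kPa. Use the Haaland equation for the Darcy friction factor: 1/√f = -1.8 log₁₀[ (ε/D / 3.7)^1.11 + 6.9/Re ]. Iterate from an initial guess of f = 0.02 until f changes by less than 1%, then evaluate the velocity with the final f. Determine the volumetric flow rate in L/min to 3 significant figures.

Rearranging Darcy-Weisbach: V = √(2·ΔP·D/(f·L·ρ)). With ε/D = 5.8e-05/0.252 = 0.00023, iterate starting from f = 0.02:
  f = 0.02 → V = √(2·89.4·0.252/(0.02·14.8·786)) = 0.4401 m/s; Re = ρVD/μ = 5.251e+04; f → 0.0212
  f = 0.0212 → V = 0.4275 m/s; Re = 5.1e+04; f → 0.02132
Converged (Δf/f < 1%). With the final f = 0.02132: V = √(2·89.4·0.252/(0.02132·14.8·786)) = 0.4262 m/s.
Q = V·A = 0.4262·(π/4·0.252²) = 0.02126 m³/s = 1280 L/min.

Q ≈ 1280 L/min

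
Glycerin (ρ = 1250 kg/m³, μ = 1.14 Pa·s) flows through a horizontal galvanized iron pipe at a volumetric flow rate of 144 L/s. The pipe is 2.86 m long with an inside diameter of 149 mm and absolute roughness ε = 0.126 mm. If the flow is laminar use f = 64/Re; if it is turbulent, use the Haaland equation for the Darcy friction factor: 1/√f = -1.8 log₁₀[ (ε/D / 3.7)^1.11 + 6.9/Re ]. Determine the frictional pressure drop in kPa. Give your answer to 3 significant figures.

ΔP ≈ 38.8 kPa

Q = 144 L/s = 144/1000 = 0.144 m³/s.
Cross-sectional area A = πD²/4 = π(0.149)²/4 = 0.01744 m²; mean velocity V = Q/A = 0.144/0.01744 = 8.258 m/s.
Reynolds number Re = ρVD/μ = 1250 · 8.258 · 0.149 / 1.14 = 1349.
Re < 2300 → laminar flow, so f = 64/Re = 64/1349 = 0.04743 (the turbulent correlation is not needed).
Darcy-Weisbach: ΔP = f(L/D)(ρV²/2) = 0.04743·(2.86/0.149)·(1250·8.258²/2) = 0.04743·19.19·4.263e+04 = 3.881e+04 Pa.
ΔP = 3.881e+04 Pa = 38.8 kPa.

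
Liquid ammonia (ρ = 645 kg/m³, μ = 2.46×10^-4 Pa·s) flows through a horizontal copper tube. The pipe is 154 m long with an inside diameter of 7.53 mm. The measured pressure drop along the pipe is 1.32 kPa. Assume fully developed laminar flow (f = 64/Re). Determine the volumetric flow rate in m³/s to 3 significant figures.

Q ≈ 2.75×10^-6 m³/s

For laminar flow, f = 64/Re with Re = ρVD/μ, so Darcy-Weisbach reduces to ΔP = 32μLV/D². Solving for V: V = ΔP·D²/(32μL) = 1320·(0.00753)²/(32·0.000246·154) = 0.06174 m/s.
Check: Re = ρVD/μ = 645·0.06174·0.00753/0.000246 = 1219 < 2300, so the laminar assumption holds.
Q = V·A = 0.06174·(π/4·0.00753²) = 2.749e-06 m³/s = 2.75×10^-6 m³/s.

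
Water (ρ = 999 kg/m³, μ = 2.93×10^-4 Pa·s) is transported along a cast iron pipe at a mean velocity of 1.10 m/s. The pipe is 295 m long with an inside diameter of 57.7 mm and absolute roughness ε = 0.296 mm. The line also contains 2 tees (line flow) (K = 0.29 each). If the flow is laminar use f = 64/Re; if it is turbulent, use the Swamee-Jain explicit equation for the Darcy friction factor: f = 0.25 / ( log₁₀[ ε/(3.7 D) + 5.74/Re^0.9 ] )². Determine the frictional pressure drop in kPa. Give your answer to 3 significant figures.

Reynolds number Re = ρVD/μ = 999 · 1.1 · 0.0577 / 0.000293 = 2.164e+05.
Re > 4000 → turbulent. Relative roughness ε/D = 0.000296/0.0577 = 0.00513. Swamee-Jain: f = 0.25/(log₁₀[0.00513/3.7 + 5.74/2.164e+05^0.9])² = 0.25/(log₁₀[0.00139 + 9.06e-05])² = 0.25/(-2.831)² = 0.0312.
Total minor-loss coefficient ΣK = 2·0.29 = 0.58.
ΔP = [f·L/D + ΣK]·(ρV²/2) = [0.0312·295/0.0577 + 0.58]·(999·1.1²/2) = [159.5 + 0.58]·604.4 = 9.677e+04 Pa.
ΔP = 9.677e+04 Pa = 96.8 kPa.

ΔP ≈ 96.8 kPa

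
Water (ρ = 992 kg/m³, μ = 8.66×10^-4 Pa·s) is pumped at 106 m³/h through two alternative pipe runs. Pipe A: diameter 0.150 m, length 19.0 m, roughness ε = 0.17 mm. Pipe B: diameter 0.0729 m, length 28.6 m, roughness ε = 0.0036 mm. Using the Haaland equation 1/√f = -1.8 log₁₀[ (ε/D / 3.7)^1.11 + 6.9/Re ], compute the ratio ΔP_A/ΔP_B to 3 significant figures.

ΔP_A/ΔP_B ≈ 0.0285

Pipe A: V = Q/A = 0.02944/0.01767 = 1.666 m/s; Re = 2.863e+05; ε/D = 0.00113; Haaland → f = 0.0211; ΔP_A = f(L/D)(ρV²/2) = 3681 Pa.
Pipe B: V = Q/A = 0.02944/0.004174 = 7.054 m/s; Re = 5.891e+05; ε/D = 4.94e-05; Haaland → f = 0.01336; ΔP_B = f(L/D)(ρV²/2) = 1.293e+05 Pa.
ΔP_A/ΔP_B = 3681/1.293e+05 = 0.0285.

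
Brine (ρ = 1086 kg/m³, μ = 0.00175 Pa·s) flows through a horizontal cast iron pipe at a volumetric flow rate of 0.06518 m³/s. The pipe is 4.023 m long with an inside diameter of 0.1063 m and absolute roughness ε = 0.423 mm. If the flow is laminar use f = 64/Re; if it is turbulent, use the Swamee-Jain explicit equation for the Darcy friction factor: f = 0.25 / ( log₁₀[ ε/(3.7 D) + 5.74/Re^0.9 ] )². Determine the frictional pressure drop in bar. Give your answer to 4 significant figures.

Cross-sectional area A = πD²/4 = π(0.1063)²/4 = 0.008875 m²; mean velocity V = Q/A = 0.06518/0.008875 = 7.344 m/s.
Reynolds number Re = ρVD/μ = 1086 · 7.344 · 0.1063 / 0.00175 = 4.845e+05.
Re > 4000 → turbulent. Relative roughness ε/D = 0.000423/0.1063 = 0.00398. Swamee-Jain: f = 0.25/(log₁₀[0.00398/3.7 + 5.74/4.845e+05^0.9])² = 0.25/(log₁₀[0.00108 + 4.39e-05])² = 0.25/(-2.951)² = 0.02871.
Darcy-Weisbach: ΔP = f(L/D)(ρV²/2) = 0.02871·(4.023/0.1063)·(1086·7.344²/2) = 0.02871·37.85·2.929e+04 = 3.182e+04 Pa.
ΔP = 3.182e+04 Pa = 0.3182 bar.

ΔP ≈ 0.3182 bar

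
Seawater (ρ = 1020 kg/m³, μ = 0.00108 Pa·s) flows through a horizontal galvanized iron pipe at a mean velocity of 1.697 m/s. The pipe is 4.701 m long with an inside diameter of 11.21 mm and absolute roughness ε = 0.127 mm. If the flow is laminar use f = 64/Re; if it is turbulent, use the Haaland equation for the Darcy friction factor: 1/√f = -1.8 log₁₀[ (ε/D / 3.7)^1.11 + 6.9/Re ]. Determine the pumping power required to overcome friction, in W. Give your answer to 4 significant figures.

Reynolds number Re = ρVD/μ = 1020 · 1.697 · 0.01121 / 0.00108 = 1.797e+04.
Re > 4000 → turbulent. Relative roughness ε/D = 0.000127/0.01121 = 0.0113. Haaland: 1/√f = -1.8 log₁₀[(0.0113/3.7)^1.11 + 6.9/1.797e+04] = -1.8 log₁₀[0.00162 + 0.000384] = 4.857, so f = 0.0424.
Darcy-Weisbach: ΔP = f(L/D)(ρV²/2) = 0.0424·(4.701/0.01121)·(1020·1.697²/2) = 0.0424·419.4·1469 = 2.611e+04 Pa.
Q = V·A = 1.697·9.87e-05 = 0.0001675 m³/s.
Pumping power P = QΔP = 0.0001675·2.611e+04 = 4.3735 W = 4.373 W.

P ≈ 4.373 W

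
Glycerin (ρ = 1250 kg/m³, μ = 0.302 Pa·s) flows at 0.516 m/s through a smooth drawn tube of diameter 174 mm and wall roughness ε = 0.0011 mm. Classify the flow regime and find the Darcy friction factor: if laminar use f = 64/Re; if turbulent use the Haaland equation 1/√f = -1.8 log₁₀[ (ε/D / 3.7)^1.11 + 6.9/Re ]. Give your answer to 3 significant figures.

f ≈ 0.172

Re = ρVD/μ = 1250·0.516·0.174/0.302 = 371.6.
Re < 2300 → laminar, so f = 64/Re = 0.1722 (roughness is irrelevant in laminar flow).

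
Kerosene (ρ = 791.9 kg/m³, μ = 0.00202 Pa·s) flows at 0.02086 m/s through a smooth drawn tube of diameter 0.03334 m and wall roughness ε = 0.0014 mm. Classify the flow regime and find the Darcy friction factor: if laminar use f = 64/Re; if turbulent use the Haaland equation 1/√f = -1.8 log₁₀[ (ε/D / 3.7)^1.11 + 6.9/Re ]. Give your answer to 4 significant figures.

Re = ρVD/μ = 791.9·0.02086·0.03334/0.00202 = 272.6.
Re < 2300 → laminar, so f = 64/Re = 0.2347 (roughness is irrelevant in laminar flow).

f ≈ 0.2347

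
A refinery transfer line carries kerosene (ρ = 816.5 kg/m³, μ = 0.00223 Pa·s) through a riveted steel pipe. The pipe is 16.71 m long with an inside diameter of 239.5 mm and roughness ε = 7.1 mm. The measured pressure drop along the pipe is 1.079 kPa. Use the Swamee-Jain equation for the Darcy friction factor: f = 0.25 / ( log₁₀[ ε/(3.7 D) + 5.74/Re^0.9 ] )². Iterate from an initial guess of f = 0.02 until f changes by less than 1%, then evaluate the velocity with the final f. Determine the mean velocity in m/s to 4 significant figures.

Rearranging Darcy-Weisbach: V = √(2·ΔP·D/(f·L·ρ)). With ε/D = 0.0071/0.2395 = 0.0296, iterate starting from f = 0.02:
  f = 0.02 → V = √(2·1079·0.2395/(0.02·16.71·816.5)) = 1.376 m/s; Re = ρVD/μ = 1.207e+05; f → 0.05734
  f = 0.05734 → V = 0.8128 m/s; Re = 7.127e+04; f → 0.05761
Converged (Δf/f < 1%). With the final f = 0.05761: V = √(2·1079·0.2395/(0.05761·16.71·816.5)) = 0.8109 m/s.

V ≈ 0.8109 m/s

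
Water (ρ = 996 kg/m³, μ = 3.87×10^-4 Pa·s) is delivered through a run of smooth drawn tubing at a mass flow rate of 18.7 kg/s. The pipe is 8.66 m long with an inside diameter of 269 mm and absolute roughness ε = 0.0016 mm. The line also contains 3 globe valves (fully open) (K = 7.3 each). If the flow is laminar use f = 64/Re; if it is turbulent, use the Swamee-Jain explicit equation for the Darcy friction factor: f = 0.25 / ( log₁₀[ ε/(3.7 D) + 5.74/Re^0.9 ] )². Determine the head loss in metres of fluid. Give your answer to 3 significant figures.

A = πD²/4 = π(0.269)²/4 = 0.05683 m²; mean velocity V = ṁ/(ρA) = 18.7/(996 · 0.05683) = 0.3304 m/s.
Reynolds number Re = ρVD/μ = 996 · 0.3304 · 0.269 / 0.000387 = 2.287e+05.
Re > 4000 → turbulent. Relative roughness ε/D = 1.6e-06/0.269 = 5.95e-06. Swamee-Jain: f = 0.25/(log₁₀[5.95e-06/3.7 + 5.74/2.287e+05^0.9])² = 0.25/(log₁₀[1.61e-06 + 8.62e-05])² = 0.25/(-4.056)² = 0.01519.
Total minor-loss coefficient ΣK = 3·7.3 = 21.9.
ΔP = [f·L/D + ΣK]·(ρV²/2) = [0.01519·8.66/0.269 + 21.9]·(996·0.3304²/2) = [0.4891 + 21.9]·54.35 = 1217 Pa.
Head loss h_f = ΔP/(ρg) = 1217/(996·9.81) = 0.125 m.

h_f ≈ 0.125 m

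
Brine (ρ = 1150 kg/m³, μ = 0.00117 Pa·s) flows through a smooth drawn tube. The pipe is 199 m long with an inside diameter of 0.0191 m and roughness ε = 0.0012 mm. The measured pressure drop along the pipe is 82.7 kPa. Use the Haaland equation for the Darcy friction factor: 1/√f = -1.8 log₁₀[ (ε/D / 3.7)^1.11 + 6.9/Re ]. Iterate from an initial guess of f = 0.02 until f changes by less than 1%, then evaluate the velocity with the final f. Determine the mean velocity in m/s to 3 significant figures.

V ≈ 0.692 m/s

Rearranging Darcy-Weisbach: V = √(2·ΔP·D/(f·L·ρ)). With ε/D = 1.2e-06/0.0191 = 6.28e-05, iterate starting from f = 0.02:
  f = 0.02 → V = √(2·8.27e+04·0.0191/(0.02·199·1150)) = 0.8308 m/s; Re = ρVD/μ = 1.56e+04; f → 0.02751
  f = 0.02751 → V = 0.7083 m/s; Re = 1.33e+04; f → 0.02868
  f = 0.02868 → V = 0.6938 m/s; Re = 1.303e+04; f → 0.02883
Converged (Δf/f < 1%). With the final f = 0.02883: V = √(2·8.27e+04·0.0191/(0.02883·199·1150)) = 0.6919 m/s.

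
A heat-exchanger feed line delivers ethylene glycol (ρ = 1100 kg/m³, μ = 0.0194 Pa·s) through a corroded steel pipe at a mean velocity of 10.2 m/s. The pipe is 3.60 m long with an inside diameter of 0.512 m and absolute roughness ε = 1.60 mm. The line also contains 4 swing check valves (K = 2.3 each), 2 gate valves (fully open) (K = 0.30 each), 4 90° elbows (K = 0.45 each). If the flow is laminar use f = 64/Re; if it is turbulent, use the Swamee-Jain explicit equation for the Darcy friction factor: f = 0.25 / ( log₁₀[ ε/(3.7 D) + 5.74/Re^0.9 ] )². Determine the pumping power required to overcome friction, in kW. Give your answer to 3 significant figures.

P ≈ 1420 kW

Reynolds number Re = ρVD/μ = 1100 · 10.2 · 0.512 / 0.0194 = 2.961e+05.
Re > 4000 → turbulent. Relative roughness ε/D = 0.0016/0.512 = 0.00313. Swamee-Jain: f = 0.25/(log₁₀[0.00313/3.7 + 5.74/2.961e+05^0.9])² = 0.25/(log₁₀[0.000845 + 6.83e-05])² = 0.25/(-3.04)² = 0.02706.
Total minor-loss coefficient ΣK = 4·2.3 + 2·0.3 + 4·0.45 = 11.6.
ΔP = [f·L/D + ΣK]·(ρV²/2) = [0.02706·3.6/0.512 + 11.6]·(1100·10.2²/2) = [0.1903 + 11.6]·5.722e+04 = 6.747e+05 Pa.
Q = V·A = 10.2·0.2059 = 2.1 m³/s.
Pumping power P = QΔP = 2.1·6.747e+05 = 1417000 W = 1420 kW.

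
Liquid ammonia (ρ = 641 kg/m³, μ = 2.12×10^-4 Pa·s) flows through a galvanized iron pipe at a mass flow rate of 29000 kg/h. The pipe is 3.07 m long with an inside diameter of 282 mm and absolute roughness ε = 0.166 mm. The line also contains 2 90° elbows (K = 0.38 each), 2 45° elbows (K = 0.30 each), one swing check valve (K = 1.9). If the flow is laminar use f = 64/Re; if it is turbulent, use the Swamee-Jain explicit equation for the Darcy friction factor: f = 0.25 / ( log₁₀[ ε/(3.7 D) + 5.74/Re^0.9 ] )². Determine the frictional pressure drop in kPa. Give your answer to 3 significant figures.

ṁ = 29000 kg/h = 29000/3600 = 8.056 kg/s.
A = πD²/4 = π(0.282)²/4 = 0.06246 m²; mean velocity V = ṁ/(ρA) = 8.056/(641 · 0.06246) = 0.2012 m/s.
Reynolds number Re = ρVD/μ = 641 · 0.2012 · 0.282 / 0.000212 = 1.716e+05.
Re > 4000 → turbulent. Relative roughness ε/D = 0.000166/0.282 = 0.000589. Swamee-Jain: f = 0.25/(log₁₀[0.000589/3.7 + 5.74/1.716e+05^0.9])² = 0.25/(log₁₀[0.000159 + 0.000112])² = 0.25/(-3.567)² = 0.01964.
Total minor-loss coefficient ΣK = 2·0.38 + 2·0.3 + 1·1.9 = 3.26.
ΔP = [f·L/D + ΣK]·(ρV²/2) = [0.01964·3.07/0.282 + 3.26]·(641·0.2012²/2) = [0.2139 + 3.26]·12.98 = 45.08 Pa.
ΔP = 45.08 Pa = 0.0451 kPa.

ΔP ≈ 0.0451 kPa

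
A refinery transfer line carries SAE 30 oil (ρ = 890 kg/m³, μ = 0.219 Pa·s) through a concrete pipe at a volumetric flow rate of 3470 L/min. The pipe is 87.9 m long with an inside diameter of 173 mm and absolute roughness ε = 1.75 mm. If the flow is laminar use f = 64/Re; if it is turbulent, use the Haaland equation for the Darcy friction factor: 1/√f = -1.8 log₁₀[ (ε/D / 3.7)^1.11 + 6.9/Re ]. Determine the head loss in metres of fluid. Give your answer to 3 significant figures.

Q = 3470 L/min = 3470/60000 = 0.05783 m³/s.
Cross-sectional area A = πD²/4 = π(0.173)²/4 = 0.02351 m²; mean velocity V = Q/A = 0.05783/0.02351 = 2.46 m/s.
Reynolds number Re = ρVD/μ = 890 · 2.46 · 0.173 / 0.219 = 1730.
Re < 2300 → laminar flow, so f = 64/Re = 64/1730 = 0.037 (the turbulent correlation is not needed).
Darcy-Weisbach: ΔP = f(L/D)(ρV²/2) = 0.037·(87.9/0.173)·(890·2.46²/2) = 0.037·508.1·2694 = 5.064e+04 Pa.
Head loss h_f = ΔP/(ρg) = 5.064e+04/(890·9.81) = 5.80 m.

h_f ≈ 5.80 m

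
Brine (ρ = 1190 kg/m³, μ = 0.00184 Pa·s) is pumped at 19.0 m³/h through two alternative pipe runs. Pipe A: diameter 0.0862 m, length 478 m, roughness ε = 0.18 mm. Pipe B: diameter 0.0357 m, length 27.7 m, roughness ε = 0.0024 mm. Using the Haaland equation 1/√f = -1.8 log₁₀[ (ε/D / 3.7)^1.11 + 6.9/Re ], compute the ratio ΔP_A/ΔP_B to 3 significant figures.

ΔP_A/ΔP_B ≈ 0.319

Pipe A: V = Q/A = 0.005278/0.005836 = 0.9044 m/s; Re = 5.042e+04; ε/D = 0.00209; Haaland → f = 0.02647; ΔP_A = f(L/D)(ρV²/2) = 7.142e+04 Pa.
Pipe B: V = Q/A = 0.005278/0.001001 = 5.273 m/s; Re = 1.217e+05; ε/D = 6.72e-05; Haaland → f = 0.01744; ΔP_B = f(L/D)(ρV²/2) = 2.239e+05 Pa.
ΔP_A/ΔP_B = 7.142e+04/2.239e+05 = 0.319.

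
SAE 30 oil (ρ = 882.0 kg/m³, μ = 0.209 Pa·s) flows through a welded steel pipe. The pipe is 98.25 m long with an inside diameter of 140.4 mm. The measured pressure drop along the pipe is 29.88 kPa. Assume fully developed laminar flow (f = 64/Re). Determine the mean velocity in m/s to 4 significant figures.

For laminar flow, f = 64/Re with Re = ρVD/μ, so Darcy-Weisbach reduces to ΔP = 32μLV/D². Solving for V: V = ΔP·D²/(32μL) = 2.988e+04·(0.1404)²/(32·0.209·98.25) = 0.8964 m/s.
Check: Re = ρVD/μ = 882·0.8964·0.1404/0.209 = 531.1 < 2300, so the laminar assumption holds.

V ≈ 0.8964 m/s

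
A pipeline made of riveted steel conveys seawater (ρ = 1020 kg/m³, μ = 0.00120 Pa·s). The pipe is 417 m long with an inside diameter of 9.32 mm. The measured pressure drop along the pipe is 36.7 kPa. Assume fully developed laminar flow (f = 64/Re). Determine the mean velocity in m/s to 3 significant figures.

For laminar flow, f = 64/Re with Re = ρVD/μ, so Darcy-Weisbach reduces to ΔP = 32μLV/D². Solving for V: V = ΔP·D²/(32μL) = 3.67e+04·(0.00932)²/(32·0.0012·417) = 0.1991 m/s.
Check: Re = ρVD/μ = 1020·0.1991·0.00932/0.0012 = 1577 < 2300, so the laminar assumption holds.

V ≈ 0.199 m/s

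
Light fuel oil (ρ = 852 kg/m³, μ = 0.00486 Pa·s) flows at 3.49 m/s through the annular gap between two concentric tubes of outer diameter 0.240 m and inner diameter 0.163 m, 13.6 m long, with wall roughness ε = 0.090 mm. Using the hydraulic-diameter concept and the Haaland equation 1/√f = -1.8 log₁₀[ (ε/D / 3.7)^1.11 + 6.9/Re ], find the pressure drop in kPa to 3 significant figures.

ΔP ≈ 22.3 kPa

Hydraulic diameter D_h = 4A/P = D_o - D_i = 0.24 - 0.163 = 0.077 m.
Re = ρVD_h/μ = 852·3.49·0.077/0.00486 = 4.711e+04.
ε/D_h = 9e-05/0.077 = 0.00117; Haaland gives 1/√f = -1.8 log₁₀[0.00013+0.000146] = 6.405, so f = 0.02438.
ΔP = f(L/D_h)(ρV²/2) = 0.02438·13.6/0.077·5189 = 2.234e+04 Pa.
ΔP = 22.3 kPa.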